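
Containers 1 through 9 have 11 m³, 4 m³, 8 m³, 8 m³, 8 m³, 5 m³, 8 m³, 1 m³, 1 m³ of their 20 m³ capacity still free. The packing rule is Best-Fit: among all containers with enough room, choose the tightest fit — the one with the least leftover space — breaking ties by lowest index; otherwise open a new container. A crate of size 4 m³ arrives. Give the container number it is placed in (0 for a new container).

2

Containers with room: container 1 (11 m³), container 2 (4 m³), container 3 (8 m³), container 4 (8 m³), container 5 (8 m³), container 6 (5 m³), container 7 (8 m³).
Tightest fit is container 2 with 4 m³ free.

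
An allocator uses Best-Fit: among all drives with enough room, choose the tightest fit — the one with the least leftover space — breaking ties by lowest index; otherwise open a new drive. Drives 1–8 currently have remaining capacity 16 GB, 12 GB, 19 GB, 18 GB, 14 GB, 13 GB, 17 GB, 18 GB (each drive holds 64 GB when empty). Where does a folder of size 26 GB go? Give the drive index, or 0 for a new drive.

0

No drive has ≥ 26 GB free, so a new drive is opened.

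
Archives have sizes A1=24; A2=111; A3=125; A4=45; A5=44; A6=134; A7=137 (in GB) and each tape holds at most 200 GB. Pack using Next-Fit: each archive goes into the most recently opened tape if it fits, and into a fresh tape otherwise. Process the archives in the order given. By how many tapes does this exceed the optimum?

0

Next-Fit: [24,111] [125,45] [44,134] [137] → 4 tapes.
Total size 620 GB; any packing needs at least ⌈620/200⌉ = 4 tapes.
So 4 is already optimal.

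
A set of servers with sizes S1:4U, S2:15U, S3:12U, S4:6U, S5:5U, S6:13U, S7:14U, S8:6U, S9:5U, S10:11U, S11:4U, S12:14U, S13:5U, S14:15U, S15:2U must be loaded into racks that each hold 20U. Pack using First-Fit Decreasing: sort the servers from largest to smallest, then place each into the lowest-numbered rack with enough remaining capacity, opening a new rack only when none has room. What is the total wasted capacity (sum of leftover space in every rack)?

9

Sorted descending: 15, 15, 14, 14, 13, 12, 11, 6, 6, 5, 5, 5, 4, 4, 2.
rack 1: place 15U, 5U left
rack 2: place 15U, 5U left
rack 3: place 14U, 6U left
rack 4: place 14U, 6U left
rack 5: place 13U, 7U left
rack 6: place 12U, 8U left
rack 7: place 11U, 9U left
rack 3: place 6U, 0U left
rack 4: place 6U, 0U left
rack 1: place 5U, 0U left
rack 2: place 5U, 0U left
rack 5: place 5U, 2U left
rack 6: place 4U, 4U left
rack 6: place 4U, 0U left
rack 5: place 2U, 0U left
7 racks × 20U = 140U; used 131U; unused 9U.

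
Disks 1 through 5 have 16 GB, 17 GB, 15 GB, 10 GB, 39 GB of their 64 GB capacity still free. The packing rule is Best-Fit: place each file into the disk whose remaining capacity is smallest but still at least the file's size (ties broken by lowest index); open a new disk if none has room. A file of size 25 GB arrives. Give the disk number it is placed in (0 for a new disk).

5

Disks with room: disk 5 (39 GB).
Tightest fit is disk 5 with 39 GB free.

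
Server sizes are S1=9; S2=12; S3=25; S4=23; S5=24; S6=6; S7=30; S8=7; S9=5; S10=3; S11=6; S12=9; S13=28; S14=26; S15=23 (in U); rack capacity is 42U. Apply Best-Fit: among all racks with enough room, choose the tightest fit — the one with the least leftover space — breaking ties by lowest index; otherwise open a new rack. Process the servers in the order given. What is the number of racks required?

Put S1 (9U) in rack 1; 33U remain.
Put S2 (12U) in rack 1; 21U remain.
Put S3 (25U) in rack 2; 17U remain.
Put S4 (23U) in rack 3; 19U remain.
Put S5 (24U) in rack 4; 18U remain.
Put S6 (6U) in rack 2; 11U remain.
Put S7 (30U) in rack 5; 12U remain.
Put S8 (7U) in rack 2; 4U remain.
Put S9 (5U) in rack 5; 7U remain.
Put S10 (3U) in rack 2; 1U remain.
Put S11 (6U) in rack 5; 1U remain.
Put S12 (9U) in rack 4; 9U remain.
Put S13 (28U) in rack 6; 14U remain.
Put S14 (26U) in rack 7; 16U remain.
Put S15 (23U) in rack 8; 19U remain.

8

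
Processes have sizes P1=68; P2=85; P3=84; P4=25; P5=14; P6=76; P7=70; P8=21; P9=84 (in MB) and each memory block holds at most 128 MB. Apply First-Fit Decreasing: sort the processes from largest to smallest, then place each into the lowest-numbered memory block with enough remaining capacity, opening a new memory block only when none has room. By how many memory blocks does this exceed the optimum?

0

First-Fit Decreasing: [85,25,14] [84,21] [84] [76] [70] [68] → 6 memory blocks.
6 processes exceed 64 MB (half the capacity), and no two of those can share a memory block, so at least 6 memory blocks are needed.
So 6 is already optimal.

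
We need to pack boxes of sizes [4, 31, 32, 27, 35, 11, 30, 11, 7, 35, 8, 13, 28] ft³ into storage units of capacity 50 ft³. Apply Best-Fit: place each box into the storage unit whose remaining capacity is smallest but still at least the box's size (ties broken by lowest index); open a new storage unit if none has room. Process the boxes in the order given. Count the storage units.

Put 4 ft³ in storage unit 1; 46 ft³ remain.
Put 31 ft³ in storage unit 1; 15 ft³ remain.
Put 32 ft³ in storage unit 2; 18 ft³ remain.
Put 27 ft³ in storage unit 3; 23 ft³ remain.
Put 35 ft³ in storage unit 4; 15 ft³ remain.
Put 11 ft³ in storage unit 1; 4 ft³ remain.
Put 30 ft³ in storage unit 5; 20 ft³ remain.
Put 11 ft³ in storage unit 4; 4 ft³ remain.
Put 7 ft³ in storage unit 2; 11 ft³ remain.
Put 35 ft³ in storage unit 6; 15 ft³ remain.
Put 8 ft³ in storage unit 2; 3 ft³ remain.
Put 13 ft³ in storage unit 6; 2 ft³ remain.
Put 28 ft³ in storage unit 7; 22 ft³ remain.

7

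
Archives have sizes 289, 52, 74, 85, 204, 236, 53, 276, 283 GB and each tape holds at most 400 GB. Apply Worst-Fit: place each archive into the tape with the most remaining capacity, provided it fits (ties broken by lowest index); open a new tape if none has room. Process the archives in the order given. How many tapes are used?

289 GB → tape 1 (remaining 111 GB)
52 GB → tape 1 (remaining 59 GB)
74 GB → tape 2 (remaining 326 GB)
85 GB → tape 2 (remaining 241 GB)
204 GB → tape 2 (remaining 37 GB)
236 GB → tape 3 (remaining 164 GB)
53 GB → tape 3 (remaining 111 GB)
276 GB → tape 4 (remaining 124 GB)
283 GB → tape 5 (remaining 117 GB)
Final tapes: [289,52] [74,85,204] [236,53] [276] [283].

5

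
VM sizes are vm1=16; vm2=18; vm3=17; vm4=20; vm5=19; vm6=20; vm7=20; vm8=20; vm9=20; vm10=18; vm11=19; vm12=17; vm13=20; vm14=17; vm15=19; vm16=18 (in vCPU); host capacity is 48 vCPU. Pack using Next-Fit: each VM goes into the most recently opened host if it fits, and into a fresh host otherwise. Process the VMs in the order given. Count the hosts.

vm1 (16 vCPU) → host 1 (remaining 32 vCPU)
vm2 (18 vCPU) → host 1 (remaining 14 vCPU)
vm3 (17 vCPU) → host 2 (remaining 31 vCPU)
vm4 (20 vCPU) → host 2 (remaining 11 vCPU)
vm5 (19 vCPU) → host 3 (remaining 29 vCPU)
vm6 (20 vCPU) → host 3 (remaining 9 vCPU)
vm7 (20 vCPU) → host 4 (remaining 28 vCPU)
vm8 (20 vCPU) → host 4 (remaining 8 vCPU)
vm9 (20 vCPU) → host 5 (remaining 28 vCPU)
vm10 (18 vCPU) → host 5 (remaining 10 vCPU)
vm11 (19 vCPU) → host 6 (remaining 29 vCPU)
vm12 (17 vCPU) → host 6 (remaining 12 vCPU)
vm13 (20 vCPU) → host 7 (remaining 28 vCPU)
vm14 (17 vCPU) → host 7 (remaining 11 vCPU)
vm15 (19 vCPU) → host 8 (remaining 29 vCPU)
vm16 (18 vCPU) → host 8 (remaining 11 vCPU)

8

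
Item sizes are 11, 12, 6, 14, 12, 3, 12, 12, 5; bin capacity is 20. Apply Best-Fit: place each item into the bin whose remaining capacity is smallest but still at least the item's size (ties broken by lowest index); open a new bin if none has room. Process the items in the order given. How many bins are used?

6 bins

Put 11 in bin 1; 9 remain.
Put 12 in bin 2; 8 remain.
Put 6 in bin 2; 2 remain.
Put 14 in bin 3; 6 remain.
Put 12 in bin 4; 8 remain.
Put 3 in bin 3; 3 remain.
Put 12 in bin 5; 8 remain.
Put 12 in bin 6; 8 remain.
Put 5 in bin 4; 3 remain.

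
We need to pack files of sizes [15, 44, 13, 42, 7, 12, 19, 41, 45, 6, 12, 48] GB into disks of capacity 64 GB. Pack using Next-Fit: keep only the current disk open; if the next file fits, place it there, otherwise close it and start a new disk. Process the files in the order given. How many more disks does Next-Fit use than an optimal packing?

1

Next-Fit: [15,44] [13,42,7] [12,19] [41] [45,6,12] [48] → 6 disks.
Total size 304 GB; any packing needs at least ⌈304/64⌉ = 5 disks.
An optimal packing achieves that bound: [48,15] [45,19] [44,13,7] [42,12,6] [41,12] → 5 disks.
Excess: 6 − 5 = 1.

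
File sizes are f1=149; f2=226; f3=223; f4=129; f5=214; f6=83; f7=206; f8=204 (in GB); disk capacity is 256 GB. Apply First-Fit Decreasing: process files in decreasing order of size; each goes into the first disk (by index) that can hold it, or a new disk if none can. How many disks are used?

Sorted descending: 226, 223, 214, 206, 204, 149, 129, 83.
disk 1: place 226 GB, 30 GB left
disk 2: place 223 GB, 33 GB left
disk 3: place 214 GB, 42 GB left
disk 4: place 206 GB, 50 GB left
disk 5: place 204 GB, 52 GB left
disk 6: place 149 GB, 107 GB left
disk 7: place 129 GB, 127 GB left
disk 6: place 83 GB, 24 GB left
Final disks: [226] [223] [214] [206] [204] [149,83] [129].

7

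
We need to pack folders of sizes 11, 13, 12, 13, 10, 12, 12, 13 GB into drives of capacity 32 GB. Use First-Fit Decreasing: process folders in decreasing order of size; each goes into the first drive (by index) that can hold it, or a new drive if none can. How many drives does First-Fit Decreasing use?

4 drives

Sorted descending: 13, 13, 13, 12, 12, 12, 11, 10.
Put 13 GB in drive 1; 19 GB remain.
Put 13 GB in drive 1; 6 GB remain.
Put 13 GB in drive 2; 19 GB remain.
Put 12 GB in drive 2; 7 GB remain.
Put 12 GB in drive 3; 20 GB remain.
Put 12 GB in drive 3; 8 GB remain.
Put 11 GB in drive 4; 21 GB remain.
Put 10 GB in drive 4; 11 GB remain.
Final drives: [13,13] [13,12] [12,12] [11,10].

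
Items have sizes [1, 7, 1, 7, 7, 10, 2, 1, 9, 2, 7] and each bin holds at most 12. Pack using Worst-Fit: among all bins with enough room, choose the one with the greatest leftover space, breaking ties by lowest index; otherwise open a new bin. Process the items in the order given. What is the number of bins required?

6 bins

Put 1 in bin 1; 11 remain.
Put 7 in bin 1; 4 remain.
Put 1 in bin 1; 3 remain.
Put 7 in bin 2; 5 remain.
Put 7 in bin 3; 5 remain.
Put 10 in bin 4; 2 remain.
Put 2 in bin 2; 3 remain.
Put 1 in bin 3; 4 remain.
Put 9 in bin 5; 3 remain.
Put 2 in bin 3; 2 remain.
Put 7 in bin 6; 5 remain.
Final bins: [1,7,1] [7,2] [7,1,2] [10] [9] [7].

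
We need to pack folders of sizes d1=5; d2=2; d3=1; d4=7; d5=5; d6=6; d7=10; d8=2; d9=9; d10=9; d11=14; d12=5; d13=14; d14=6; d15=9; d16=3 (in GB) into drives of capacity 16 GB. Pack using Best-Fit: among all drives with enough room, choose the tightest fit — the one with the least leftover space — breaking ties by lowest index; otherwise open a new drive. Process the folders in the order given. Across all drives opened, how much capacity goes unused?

drive 1: place d1 (5 GB), 11 GB left
drive 1: place d2 (2 GB), 9 GB left
drive 1: place d3 (1 GB), 8 GB left
drive 1: place d4 (7 GB), 1 GB left
drive 2: place d5 (5 GB), 11 GB left
drive 2: place d6 (6 GB), 5 GB left
drive 3: place d7 (10 GB), 6 GB left
drive 2: place d8 (2 GB), 3 GB left
drive 4: place d9 (9 GB), 7 GB left
drive 5: place d10 (9 GB), 7 GB left
drive 6: place d11 (14 GB), 2 GB left
drive 3: place d12 (5 GB), 1 GB left
drive 7: place d13 (14 GB), 2 GB left
drive 4: place d14 (6 GB), 1 GB left
drive 8: place d15 (9 GB), 7 GB left
drive 2: place d16 (3 GB), 0 GB left
8 drives × 16 GB = 128 GB; used 107 GB; unused 21 GB.

21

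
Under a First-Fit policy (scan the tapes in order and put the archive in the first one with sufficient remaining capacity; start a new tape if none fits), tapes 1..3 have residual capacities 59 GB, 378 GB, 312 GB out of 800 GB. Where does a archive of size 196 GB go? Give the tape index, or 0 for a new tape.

2

Tapes with room: tape 2 (378 GB), tape 3 (312 GB).
The first with room is tape 2.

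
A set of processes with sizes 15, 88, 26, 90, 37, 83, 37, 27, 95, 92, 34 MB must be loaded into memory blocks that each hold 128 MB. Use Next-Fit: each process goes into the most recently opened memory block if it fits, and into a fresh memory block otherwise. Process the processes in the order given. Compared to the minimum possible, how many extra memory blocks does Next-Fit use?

1

Next-Fit: [15,88] [26,90] [37,83] [37,27] [95] [92,34] → 6 memory blocks.
Total size 624 MB; any packing needs at least ⌈624/128⌉ = 5 memory blocks.
An optimal packing achieves that bound: [95,27] [92,34] [90,37] [88,37] [83,26,15] → 5 memory blocks.
Excess: 6 − 5 = 1.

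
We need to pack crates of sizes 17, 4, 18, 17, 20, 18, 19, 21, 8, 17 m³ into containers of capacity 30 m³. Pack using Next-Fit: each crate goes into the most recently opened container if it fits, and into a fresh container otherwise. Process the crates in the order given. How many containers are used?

Put 17 m³ in container 1; 13 m³ remain.
Put 4 m³ in container 1; 9 m³ remain.
Put 18 m³ in container 2; 12 m³ remain.
Put 17 m³ in container 3; 13 m³ remain.
Put 20 m³ in container 4; 10 m³ remain.
Put 18 m³ in container 5; 12 m³ remain.
Put 19 m³ in container 6; 11 m³ remain.
Put 21 m³ in container 7; 9 m³ remain.
Put 8 m³ in container 7; 1 m³ remain.
Put 17 m³ in container 8; 13 m³ remain.

8 containers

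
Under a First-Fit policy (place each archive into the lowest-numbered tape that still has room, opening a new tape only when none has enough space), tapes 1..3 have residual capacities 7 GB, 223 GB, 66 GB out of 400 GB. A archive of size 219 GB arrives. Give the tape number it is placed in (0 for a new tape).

Tapes with room: tape 2 (223 GB).
The first with room is tape 2.

2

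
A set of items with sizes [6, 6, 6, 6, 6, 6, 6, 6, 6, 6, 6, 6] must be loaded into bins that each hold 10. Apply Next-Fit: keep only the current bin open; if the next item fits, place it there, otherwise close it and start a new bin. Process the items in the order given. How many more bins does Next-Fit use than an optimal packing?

0

Next-Fit: [6] [6] [6] [6] [6] [6] [6] [6] [6] [6] [6] [6] → 12 bins.
12 items exceed 5 (half the capacity), and no two of those can share a bin, so at least 12 bins are needed.
So 12 is already optimal.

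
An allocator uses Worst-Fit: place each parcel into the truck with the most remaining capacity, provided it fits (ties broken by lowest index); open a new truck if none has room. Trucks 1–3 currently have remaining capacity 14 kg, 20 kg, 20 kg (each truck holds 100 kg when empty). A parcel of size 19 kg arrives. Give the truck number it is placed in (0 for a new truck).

2

Trucks with room: truck 2 (20 kg), truck 3 (20 kg).
Most room is truck 2 with 20 kg free.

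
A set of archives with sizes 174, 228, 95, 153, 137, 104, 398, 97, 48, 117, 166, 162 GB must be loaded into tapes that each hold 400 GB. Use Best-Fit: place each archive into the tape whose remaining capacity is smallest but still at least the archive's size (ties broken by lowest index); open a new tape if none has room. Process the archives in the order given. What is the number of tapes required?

6

tape 1: place 174 GB, 226 GB left
tape 2: place 228 GB, 172 GB left
tape 2: place 95 GB, 77 GB left
tape 1: place 153 GB, 73 GB left
tape 3: place 137 GB, 263 GB left
tape 3: place 104 GB, 159 GB left
tape 4: place 398 GB, 2 GB left
tape 3: place 97 GB, 62 GB left
tape 3: place 48 GB, 14 GB left
tape 5: place 117 GB, 283 GB left
tape 5: place 166 GB, 117 GB left
tape 6: place 162 GB, 238 GB left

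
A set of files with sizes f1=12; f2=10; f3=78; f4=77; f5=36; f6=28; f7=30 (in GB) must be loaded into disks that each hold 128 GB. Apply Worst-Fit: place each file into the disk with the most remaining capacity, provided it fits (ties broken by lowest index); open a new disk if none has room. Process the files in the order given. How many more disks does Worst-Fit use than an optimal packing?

Worst-Fit: [12,10,78,28] [77,36] [30] → 3 disks.
Total size 271 GB; any packing needs at least ⌈271/128⌉ = 3 disks.
So 3 is already optimal.

0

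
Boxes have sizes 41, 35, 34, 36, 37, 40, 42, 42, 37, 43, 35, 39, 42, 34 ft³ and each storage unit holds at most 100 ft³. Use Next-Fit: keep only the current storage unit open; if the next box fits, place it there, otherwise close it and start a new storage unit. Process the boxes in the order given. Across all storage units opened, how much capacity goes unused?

163

41 ft³ → storage unit 1 (remaining 59 ft³)
35 ft³ → storage unit 1 (remaining 24 ft³)
34 ft³ → storage unit 2 (remaining 66 ft³)
36 ft³ → storage unit 2 (remaining 30 ft³)
37 ft³ → storage unit 3 (remaining 63 ft³)
40 ft³ → storage unit 3 (remaining 23 ft³)
42 ft³ → storage unit 4 (remaining 58 ft³)
42 ft³ → storage unit 4 (remaining 16 ft³)
37 ft³ → storage unit 5 (remaining 63 ft³)
43 ft³ → storage unit 5 (remaining 20 ft³)
35 ft³ → storage unit 6 (remaining 65 ft³)
39 ft³ → storage unit 6 (remaining 26 ft³)
42 ft³ → storage unit 7 (remaining 58 ft³)
34 ft³ → storage unit 7 (remaining 24 ft³)
7 storage units × 100 ft³ = 700 ft³; used 537 ft³; unused 163 ft³.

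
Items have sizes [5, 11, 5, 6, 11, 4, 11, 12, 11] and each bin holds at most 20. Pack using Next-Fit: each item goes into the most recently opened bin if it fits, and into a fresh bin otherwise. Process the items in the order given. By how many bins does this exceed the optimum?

Next-Fit: [5,11] [5,6] [11,4] [11] [12] [11] → 6 bins.
5 items exceed 10 (half the capacity), and no two of those can share a bin, so at least 5 bins are needed.
An optimal packing achieves that bound: [12,6] [11,5,4] [11,5] [11] [11] → 5 bins.
Excess: 6 − 5 = 1.

1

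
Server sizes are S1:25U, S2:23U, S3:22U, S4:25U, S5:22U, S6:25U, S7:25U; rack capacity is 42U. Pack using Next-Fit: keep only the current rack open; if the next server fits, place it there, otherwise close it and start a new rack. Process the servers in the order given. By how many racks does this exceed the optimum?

Next-Fit: [25] [23] [22] [25] [22] [25] [25] → 7 racks.
7 servers exceed 21U (half the capacity), and no two of those can share a rack, so at least 7 racks are needed.
So 7 is already optimal.

0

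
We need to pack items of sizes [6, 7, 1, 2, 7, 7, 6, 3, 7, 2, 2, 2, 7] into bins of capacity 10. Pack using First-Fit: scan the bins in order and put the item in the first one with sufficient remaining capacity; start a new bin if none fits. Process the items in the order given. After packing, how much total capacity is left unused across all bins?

11

6 → bin 1 (remaining 4)
7 → bin 2 (remaining 3)
1 → bin 1 (remaining 3)
2 → bin 1 (remaining 1)
7 → bin 3 (remaining 3)
7 → bin 4 (remaining 3)
6 → bin 5 (remaining 4)
3 → bin 2 (remaining 0)
7 → bin 6 (remaining 3)
2 → bin 3 (remaining 1)
2 → bin 4 (remaining 1)
2 → bin 5 (remaining 2)
7 → bin 7 (remaining 3)
7 bins × 10 = 70; used 59; unused 11.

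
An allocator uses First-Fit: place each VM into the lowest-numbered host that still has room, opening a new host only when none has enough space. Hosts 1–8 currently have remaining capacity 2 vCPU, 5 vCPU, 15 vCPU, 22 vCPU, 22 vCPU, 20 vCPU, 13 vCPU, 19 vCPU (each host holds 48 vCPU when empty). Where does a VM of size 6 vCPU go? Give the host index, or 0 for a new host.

3

Hosts with room: host 3 (15 vCPU), host 4 (22 vCPU), host 5 (22 vCPU), host 6 (20 vCPU), host 7 (13 vCPU), host 8 (19 vCPU).
The first with room is host 3.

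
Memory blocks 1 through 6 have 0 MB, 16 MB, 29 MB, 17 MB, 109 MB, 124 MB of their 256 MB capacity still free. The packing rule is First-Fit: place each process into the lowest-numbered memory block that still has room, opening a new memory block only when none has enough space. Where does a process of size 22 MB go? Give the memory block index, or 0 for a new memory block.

3

Memory blocks with room: memory block 3 (29 MB), memory block 5 (109 MB), memory block 6 (124 MB).
The first with room is memory block 3.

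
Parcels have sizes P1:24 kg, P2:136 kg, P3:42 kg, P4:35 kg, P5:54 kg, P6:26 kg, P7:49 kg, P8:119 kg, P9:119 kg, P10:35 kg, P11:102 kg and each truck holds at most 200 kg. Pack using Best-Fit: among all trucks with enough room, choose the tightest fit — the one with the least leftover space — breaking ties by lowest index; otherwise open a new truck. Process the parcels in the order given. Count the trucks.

Put P1 (24 kg) in truck 1; 176 kg remain.
Put P2 (136 kg) in truck 1; 40 kg remain.
Put P3 (42 kg) in truck 2; 158 kg remain.
Put P4 (35 kg) in truck 1; 5 kg remain.
Put P5 (54 kg) in truck 2; 104 kg remain.
Put P6 (26 kg) in truck 2; 78 kg remain.
Put P7 (49 kg) in truck 2; 29 kg remain.
Put P8 (119 kg) in truck 3; 81 kg remain.
Put P9 (119 kg) in truck 4; 81 kg remain.
Put P10 (35 kg) in truck 3; 46 kg remain.
Put P11 (102 kg) in truck 5; 98 kg remain.
Final trucks: [24,136,35] [42,54,26,49] [119,35] [119] [102].

5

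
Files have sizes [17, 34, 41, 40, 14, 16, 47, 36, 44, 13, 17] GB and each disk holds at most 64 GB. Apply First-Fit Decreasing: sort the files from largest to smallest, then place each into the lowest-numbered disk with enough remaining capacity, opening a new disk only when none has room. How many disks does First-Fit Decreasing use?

Sorted descending: 47, 44, 41, 40, 36, 34, 17, 17, 16, 14, 13.
47 GB → disk 1 (remaining 17 GB)
44 GB → disk 2 (remaining 20 GB)
41 GB → disk 3 (remaining 23 GB)
40 GB → disk 4 (remaining 24 GB)
36 GB → disk 5 (remaining 28 GB)
34 GB → disk 6 (remaining 30 GB)
17 GB → disk 1 (remaining 0 GB)
17 GB → disk 2 (remaining 3 GB)
16 GB → disk 3 (remaining 7 GB)
14 GB → disk 4 (remaining 10 GB)
13 GB → disk 5 (remaining 15 GB)

6 disks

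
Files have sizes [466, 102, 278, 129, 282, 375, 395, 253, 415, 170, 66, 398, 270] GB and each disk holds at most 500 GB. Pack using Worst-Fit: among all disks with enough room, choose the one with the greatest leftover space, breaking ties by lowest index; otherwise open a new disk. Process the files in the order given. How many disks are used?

9

disk 1: place 466 GB, 34 GB left
disk 2: place 102 GB, 398 GB left
disk 2: place 278 GB, 120 GB left
disk 3: place 129 GB, 371 GB left
disk 3: place 282 GB, 89 GB left
disk 4: place 375 GB, 125 GB left
disk 5: place 395 GB, 105 GB left
disk 6: place 253 GB, 247 GB left
disk 7: place 415 GB, 85 GB left
disk 6: place 170 GB, 77 GB left
disk 4: place 66 GB, 59 GB left
disk 8: place 398 GB, 102 GB left
disk 9: place 270 GB, 230 GB left
Final disks: [466] [102,278] [129,282] [375,66] [395] [253,170] [415] [398] [270].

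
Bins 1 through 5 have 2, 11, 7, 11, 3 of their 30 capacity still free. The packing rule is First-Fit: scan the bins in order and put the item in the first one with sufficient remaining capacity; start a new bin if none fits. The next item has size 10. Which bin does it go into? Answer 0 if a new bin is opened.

Bins with room: bin 2 (11), bin 4 (11).
The first with room is bin 2.

2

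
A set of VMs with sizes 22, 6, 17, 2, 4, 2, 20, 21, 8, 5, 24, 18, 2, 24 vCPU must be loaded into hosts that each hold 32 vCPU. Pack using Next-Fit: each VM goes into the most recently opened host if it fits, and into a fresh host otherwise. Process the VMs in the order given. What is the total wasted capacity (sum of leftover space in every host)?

Put 22 vCPU in host 1; 10 vCPU remain.
Put 6 vCPU in host 1; 4 vCPU remain.
Put 17 vCPU in host 2; 15 vCPU remain.
Put 2 vCPU in host 2; 13 vCPU remain.
Put 4 vCPU in host 2; 9 vCPU remain.
Put 2 vCPU in host 2; 7 vCPU remain.
Put 20 vCPU in host 3; 12 vCPU remain.
Put 21 vCPU in host 4; 11 vCPU remain.
Put 8 vCPU in host 4; 3 vCPU remain.
Put 5 vCPU in host 5; 27 vCPU remain.
Put 24 vCPU in host 5; 3 vCPU remain.
Put 18 vCPU in host 6; 14 vCPU remain.
Put 2 vCPU in host 6; 12 vCPU remain.
Put 24 vCPU in host 7; 8 vCPU remain.
7 hosts × 32 vCPU = 224 vCPU; used 175 vCPU; unused 49 vCPU.

49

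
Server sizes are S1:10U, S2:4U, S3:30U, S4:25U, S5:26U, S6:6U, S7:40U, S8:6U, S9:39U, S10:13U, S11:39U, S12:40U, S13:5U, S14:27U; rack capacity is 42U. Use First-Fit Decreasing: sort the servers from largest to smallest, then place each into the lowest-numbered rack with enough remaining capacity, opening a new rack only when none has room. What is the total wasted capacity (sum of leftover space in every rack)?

Sorted descending: 40, 40, 39, 39, 30, 27, 26, 25, 13, 10, 6, 6, 5, 4.
Put 40U in rack 1; 2U remain.
Put 40U in rack 2; 2U remain.
Put 39U in rack 3; 3U remain.
Put 39U in rack 4; 3U remain.
Put 30U in rack 5; 12U remain.
Put 27U in rack 6; 15U remain.
Put 26U in rack 7; 16U remain.
Put 25U in rack 8; 17U remain.
Put 13U in rack 6; 2U remain.
Put 10U in rack 5; 2U remain.
Put 6U in rack 7; 10U remain.
Put 6U in rack 7; 4U remain.
Put 5U in rack 8; 12U remain.
Put 4U in rack 7; 0U remain.
8 racks × 42U = 336U; used 310U; unused 26U.

26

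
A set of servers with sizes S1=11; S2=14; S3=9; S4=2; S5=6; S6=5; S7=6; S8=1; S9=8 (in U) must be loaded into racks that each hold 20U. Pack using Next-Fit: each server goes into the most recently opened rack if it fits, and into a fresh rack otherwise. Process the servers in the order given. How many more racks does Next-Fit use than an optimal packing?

0

Next-Fit: [11] [14] [9,2,6] [5,6,1,8] → 4 racks.
Total size 62U; any packing needs at least ⌈62/20⌉ = 4 racks.
So 4 is already optimal.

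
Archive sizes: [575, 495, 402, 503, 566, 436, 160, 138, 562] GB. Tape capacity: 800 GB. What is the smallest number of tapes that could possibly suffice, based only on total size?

Total size = 575 + 495 + 402 + 503 + 566 + 436 + 160 + 138 + 562 = 3837 GB.
⌈3837 / 800⌉ = 5.

5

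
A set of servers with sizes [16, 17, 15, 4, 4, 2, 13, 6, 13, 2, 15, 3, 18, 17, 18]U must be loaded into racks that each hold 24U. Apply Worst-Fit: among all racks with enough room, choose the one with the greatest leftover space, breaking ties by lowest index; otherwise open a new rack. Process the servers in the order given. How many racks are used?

rack 1: place 16U, 8U left
rack 2: place 17U, 7U left
rack 3: place 15U, 9U left
rack 3: place 4U, 5U left
rack 1: place 4U, 4U left
rack 2: place 2U, 5U left
rack 4: place 13U, 11U left
rack 4: place 6U, 5U left
rack 5: place 13U, 11U left
rack 5: place 2U, 9U left
rack 6: place 15U, 9U left
rack 5: place 3U, 6U left
rack 7: place 18U, 6U left
rack 8: place 17U, 7U left
rack 9: place 18U, 6U left
Final racks: [16,4] [17,2] [15,4] [13,6] [13,2,3] [15] [18] [17] [18].

9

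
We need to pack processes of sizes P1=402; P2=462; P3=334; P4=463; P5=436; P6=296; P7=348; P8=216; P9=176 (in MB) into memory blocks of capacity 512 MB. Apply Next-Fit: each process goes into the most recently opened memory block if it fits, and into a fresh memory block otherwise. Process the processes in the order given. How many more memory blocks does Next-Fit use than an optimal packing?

1

Next-Fit: [402] [462] [334] [463] [436] [296] [348] [216,176] → 8 memory blocks.
Total size 3133 MB; any packing needs at least ⌈3133/512⌉ = 7 memory blocks.
An optimal packing achieves that bound: [463] [462] [436] [402] [348] [334,176] [296,216] → 7 memory blocks.
Excess: 8 − 7 = 1.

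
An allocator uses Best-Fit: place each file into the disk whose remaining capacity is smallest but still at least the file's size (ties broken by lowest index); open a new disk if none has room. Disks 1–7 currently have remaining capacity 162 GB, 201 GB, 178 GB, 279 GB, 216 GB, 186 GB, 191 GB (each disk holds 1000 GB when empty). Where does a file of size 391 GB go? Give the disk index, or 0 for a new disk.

No disk has ≥ 391 GB free, so a new disk is opened.

0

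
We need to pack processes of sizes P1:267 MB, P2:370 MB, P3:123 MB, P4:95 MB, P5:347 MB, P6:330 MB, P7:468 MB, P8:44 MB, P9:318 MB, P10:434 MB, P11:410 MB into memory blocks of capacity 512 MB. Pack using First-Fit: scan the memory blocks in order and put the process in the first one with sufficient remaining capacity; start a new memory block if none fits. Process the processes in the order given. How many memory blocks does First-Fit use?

memory block 1: place P1 (267 MB), 245 MB left
memory block 2: place P2 (370 MB), 142 MB left
memory block 1: place P3 (123 MB), 122 MB left
memory block 1: place P4 (95 MB), 27 MB left
memory block 3: place P5 (347 MB), 165 MB left
memory block 4: place P6 (330 MB), 182 MB left
memory block 5: place P7 (468 MB), 44 MB left
memory block 2: place P8 (44 MB), 98 MB left
memory block 6: place P9 (318 MB), 194 MB left
memory block 7: place P10 (434 MB), 78 MB left
memory block 8: place P11 (410 MB), 102 MB left
Final memory blocks: [267,123,95] [370,44] [347] [330] [468] [318] [434] [410].

8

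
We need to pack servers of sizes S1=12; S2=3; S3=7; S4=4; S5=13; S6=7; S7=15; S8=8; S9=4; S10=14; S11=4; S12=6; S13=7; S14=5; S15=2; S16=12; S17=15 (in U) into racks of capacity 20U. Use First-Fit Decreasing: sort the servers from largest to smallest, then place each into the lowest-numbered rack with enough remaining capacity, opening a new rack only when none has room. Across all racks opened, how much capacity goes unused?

Sorted descending: 15, 15, 14, 13, 12, 12, 8, 7, 7, 7, 6, 5, 4, 4, 4, 3, 2.
rack 1: place 15U, 5U left
rack 2: place 15U, 5U left
rack 3: place 14U, 6U left
rack 4: place 13U, 7U left
rack 5: place 12U, 8U left
rack 6: place 12U, 8U left
rack 5: place 8U, 0U left
rack 4: place 7U, 0U left
rack 6: place 7U, 1U left
rack 7: place 7U, 13U left
rack 3: place 6U, 0U left
rack 1: place 5U, 0U left
rack 2: place 4U, 1U left
rack 7: place 4U, 9U left
rack 7: place 4U, 5U left
rack 7: place 3U, 2U left
rack 7: place 2U, 0U left
7 racks × 20U = 140U; used 138U; unused 2U.

2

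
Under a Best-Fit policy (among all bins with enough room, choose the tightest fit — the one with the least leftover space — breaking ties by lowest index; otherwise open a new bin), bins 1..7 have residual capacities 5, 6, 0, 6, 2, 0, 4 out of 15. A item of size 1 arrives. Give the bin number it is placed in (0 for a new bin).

5

Bins with room: bin 1 (5), bin 2 (6), bin 4 (6), bin 5 (2), bin 7 (4).
Tightest fit is bin 5 with 2 free.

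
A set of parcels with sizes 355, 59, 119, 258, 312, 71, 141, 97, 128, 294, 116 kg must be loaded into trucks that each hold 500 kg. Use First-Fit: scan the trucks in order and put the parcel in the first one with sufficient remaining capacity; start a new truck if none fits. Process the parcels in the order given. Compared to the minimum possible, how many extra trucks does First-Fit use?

First-Fit: [355,59,71] [119,258,97] [312,141] [128,294] [116] → 5 trucks.
Total size 1950 kg; any packing needs at least ⌈1950/500⌉ = 4 trucks.
An optimal packing achieves that bound: [355,141] [312,128,59] [294,119,71] [258,116,97] → 4 trucks.
Excess: 5 − 4 = 1.

1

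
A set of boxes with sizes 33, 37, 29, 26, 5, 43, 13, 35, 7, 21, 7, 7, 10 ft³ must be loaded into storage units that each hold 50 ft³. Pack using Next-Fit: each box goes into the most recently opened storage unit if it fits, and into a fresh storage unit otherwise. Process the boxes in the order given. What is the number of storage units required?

Put 33 ft³ in storage unit 1; 17 ft³ remain.
Put 37 ft³ in storage unit 2; 13 ft³ remain.
Put 29 ft³ in storage unit 3; 21 ft³ remain.
Put 26 ft³ in storage unit 4; 24 ft³ remain.
Put 5 ft³ in storage unit 4; 19 ft³ remain.
Put 43 ft³ in storage unit 5; 7 ft³ remain.
Put 13 ft³ in storage unit 6; 37 ft³ remain.
Put 35 ft³ in storage unit 6; 2 ft³ remain.
Put 7 ft³ in storage unit 7; 43 ft³ remain.
Put 21 ft³ in storage unit 7; 22 ft³ remain.
Put 7 ft³ in storage unit 7; 15 ft³ remain.
Put 7 ft³ in storage unit 7; 8 ft³ remain.
Put 10 ft³ in storage unit 8; 40 ft³ remain.

8 storage units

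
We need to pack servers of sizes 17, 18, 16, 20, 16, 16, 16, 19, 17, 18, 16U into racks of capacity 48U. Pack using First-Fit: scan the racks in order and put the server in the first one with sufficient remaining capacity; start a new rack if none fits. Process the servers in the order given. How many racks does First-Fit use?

5

17U → rack 1 (remaining 31U)
18U → rack 1 (remaining 13U)
16U → rack 2 (remaining 32U)
20U → rack 2 (remaining 12U)
16U → rack 3 (remaining 32U)
16U → rack 3 (remaining 16U)
16U → rack 3 (remaining 0U)
19U → rack 4 (remaining 29U)
17U → rack 4 (remaining 12U)
18U → rack 5 (remaining 30U)
16U → rack 5 (remaining 14U)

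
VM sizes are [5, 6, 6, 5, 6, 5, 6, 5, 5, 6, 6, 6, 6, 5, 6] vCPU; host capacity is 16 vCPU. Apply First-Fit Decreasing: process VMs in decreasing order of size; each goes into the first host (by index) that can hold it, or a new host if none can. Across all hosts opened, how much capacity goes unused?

28

Sorted descending: 6, 6, 6, 6, 6, 6, 6, 6, 6, 5, 5, 5, 5, 5, 5.
host 1: place 6 vCPU, 10 vCPU left
host 1: place 6 vCPU, 4 vCPU left
host 2: place 6 vCPU, 10 vCPU left
host 2: place 6 vCPU, 4 vCPU left
host 3: place 6 vCPU, 10 vCPU left
host 3: place 6 vCPU, 4 vCPU left
host 4: place 6 vCPU, 10 vCPU left
host 4: place 6 vCPU, 4 vCPU left
host 5: place 6 vCPU, 10 vCPU left
host 5: place 5 vCPU, 5 vCPU left
host 5: place 5 vCPU, 0 vCPU left
host 6: place 5 vCPU, 11 vCPU left
host 6: place 5 vCPU, 6 vCPU left
host 6: place 5 vCPU, 1 vCPU left
host 7: place 5 vCPU, 11 vCPU left
7 hosts × 16 vCPU = 112 vCPU; used 84 vCPU; unused 28 vCPU.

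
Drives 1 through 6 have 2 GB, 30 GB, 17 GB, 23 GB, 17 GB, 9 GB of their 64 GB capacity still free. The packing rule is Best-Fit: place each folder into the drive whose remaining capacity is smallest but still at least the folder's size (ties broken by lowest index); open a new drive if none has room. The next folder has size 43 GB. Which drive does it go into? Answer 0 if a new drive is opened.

No drive has ≥ 43 GB free, so a new drive is opened.

0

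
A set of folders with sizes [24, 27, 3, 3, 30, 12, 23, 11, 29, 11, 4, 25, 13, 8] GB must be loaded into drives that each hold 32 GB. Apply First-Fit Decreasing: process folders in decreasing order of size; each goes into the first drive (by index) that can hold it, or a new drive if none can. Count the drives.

Sorted descending: 30, 29, 27, 25, 24, 23, 13, 12, 11, 11, 8, 4, 3, 3.
Put 30 GB in drive 1; 2 GB remain.
Put 29 GB in drive 2; 3 GB remain.
Put 27 GB in drive 3; 5 GB remain.
Put 25 GB in drive 4; 7 GB remain.
Put 24 GB in drive 5; 8 GB remain.
Put 23 GB in drive 6; 9 GB remain.
Put 13 GB in drive 7; 19 GB remain.
Put 12 GB in drive 7; 7 GB remain.
Put 11 GB in drive 8; 21 GB remain.
Put 11 GB in drive 8; 10 GB remain.
Put 8 GB in drive 5; 0 GB remain.
Put 4 GB in drive 3; 1 GB remain.
Put 3 GB in drive 2; 0 GB remain.
Put 3 GB in drive 4; 4 GB remain.

8 drives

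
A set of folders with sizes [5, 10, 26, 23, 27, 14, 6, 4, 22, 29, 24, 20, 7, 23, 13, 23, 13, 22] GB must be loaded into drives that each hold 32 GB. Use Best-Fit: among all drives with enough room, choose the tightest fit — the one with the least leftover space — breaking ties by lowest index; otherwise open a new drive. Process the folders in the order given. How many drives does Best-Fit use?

12

5 GB → drive 1 (remaining 27 GB)
10 GB → drive 1 (remaining 17 GB)
26 GB → drive 2 (remaining 6 GB)
23 GB → drive 3 (remaining 9 GB)
27 GB → drive 4 (remaining 5 GB)
14 GB → drive 1 (remaining 3 GB)
6 GB → drive 2 (remaining 0 GB)
4 GB → drive 4 (remaining 1 GB)
22 GB → drive 5 (remaining 10 GB)
29 GB → drive 6 (remaining 3 GB)
24 GB → drive 7 (remaining 8 GB)
20 GB → drive 8 (remaining 12 GB)
7 GB → drive 7 (remaining 1 GB)
23 GB → drive 9 (remaining 9 GB)
13 GB → drive 10 (remaining 19 GB)
23 GB → drive 11 (remaining 9 GB)
13 GB → drive 10 (remaining 6 GB)
22 GB → drive 12 (remaining 10 GB)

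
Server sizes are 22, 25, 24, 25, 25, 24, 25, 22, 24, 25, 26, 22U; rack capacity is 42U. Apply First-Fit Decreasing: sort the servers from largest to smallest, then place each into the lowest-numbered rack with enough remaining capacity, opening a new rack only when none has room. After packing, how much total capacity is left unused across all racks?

Sorted descending: 26, 25, 25, 25, 25, 25, 24, 24, 24, 22, 22, 22.
26U → rack 1 (remaining 16U)
25U → rack 2 (remaining 17U)
25U → rack 3 (remaining 17U)
25U → rack 4 (remaining 17U)
25U → rack 5 (remaining 17U)
25U → rack 6 (remaining 17U)
24U → rack 7 (remaining 18U)
24U → rack 8 (remaining 18U)
24U → rack 9 (remaining 18U)
22U → rack 10 (remaining 20U)
22U → rack 11 (remaining 20U)
22U → rack 12 (remaining 20U)
12 racks × 42U = 504U; used 289U; unused 215U.

215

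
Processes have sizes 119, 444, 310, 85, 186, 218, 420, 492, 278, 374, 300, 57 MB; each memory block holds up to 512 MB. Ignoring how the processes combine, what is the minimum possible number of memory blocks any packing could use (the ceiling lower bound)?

Total size = 119 + 444 + 310 + 85 + 186 + 218 + 420 + 492 + 278 + 374 + 300 + 57 = 3283 MB.
⌈3283 / 512⌉ = 7.

7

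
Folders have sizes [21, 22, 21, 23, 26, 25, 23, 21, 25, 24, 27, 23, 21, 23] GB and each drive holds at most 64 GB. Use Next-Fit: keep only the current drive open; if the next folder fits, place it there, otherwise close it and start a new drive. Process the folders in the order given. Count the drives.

7

Put 21 GB in drive 1; 43 GB remain.
Put 22 GB in drive 1; 21 GB remain.
Put 21 GB in drive 1; 0 GB remain.
Put 23 GB in drive 2; 41 GB remain.
Put 26 GB in drive 2; 15 GB remain.
Put 25 GB in drive 3; 39 GB remain.
Put 23 GB in drive 3; 16 GB remain.
Put 21 GB in drive 4; 43 GB remain.
Put 25 GB in drive 4; 18 GB remain.
Put 24 GB in drive 5; 40 GB remain.
Put 27 GB in drive 5; 13 GB remain.
Put 23 GB in drive 6; 41 GB remain.
Put 21 GB in drive 6; 20 GB remain.
Put 23 GB in drive 7; 41 GB remain.
Final drives: [21,22,21] [23,26] [25,23] [21,25] [24,27] [23,21] [23].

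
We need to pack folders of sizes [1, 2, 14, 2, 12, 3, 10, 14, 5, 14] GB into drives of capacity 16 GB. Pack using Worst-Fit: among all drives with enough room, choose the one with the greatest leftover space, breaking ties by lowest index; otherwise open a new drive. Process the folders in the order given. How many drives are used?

drive 1: place 1 GB, 15 GB left
drive 1: place 2 GB, 13 GB left
drive 2: place 14 GB, 2 GB left
drive 1: place 2 GB, 11 GB left
drive 3: place 12 GB, 4 GB left
drive 1: place 3 GB, 8 GB left
drive 4: place 10 GB, 6 GB left
drive 5: place 14 GB, 2 GB left
drive 1: place 5 GB, 3 GB left
drive 6: place 14 GB, 2 GB left
Final drives: [1,2,2,3,5] [14] [12] [10] [14] [14].

6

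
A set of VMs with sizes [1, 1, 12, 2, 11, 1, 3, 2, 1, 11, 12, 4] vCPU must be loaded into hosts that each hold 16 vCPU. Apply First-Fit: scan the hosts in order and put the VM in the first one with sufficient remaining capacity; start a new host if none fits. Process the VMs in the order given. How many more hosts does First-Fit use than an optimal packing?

First-Fit: [1,1,12,2] [11,1,3,1] [2,11] [12,4] → 4 hosts.
Total size 61 vCPU; any packing needs at least ⌈61/16⌉ = 4 hosts.
So 4 is already optimal.

0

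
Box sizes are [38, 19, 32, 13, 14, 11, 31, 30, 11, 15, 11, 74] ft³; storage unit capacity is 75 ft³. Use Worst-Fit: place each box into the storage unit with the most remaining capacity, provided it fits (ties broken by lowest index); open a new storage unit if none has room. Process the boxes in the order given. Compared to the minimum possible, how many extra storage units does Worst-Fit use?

Worst-Fit: [38,19,11] [32,13,14,11] [31,30] [15,11] [74] → 5 storage units.
Total size 299 ft³; any packing needs at least ⌈299/75⌉ = 4 storage units.
An optimal packing achieves that bound: [74] [38,15,11,11] [32,30,13] [31,19,14,11] → 4 storage units.
Excess: 5 − 4 = 1.

1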